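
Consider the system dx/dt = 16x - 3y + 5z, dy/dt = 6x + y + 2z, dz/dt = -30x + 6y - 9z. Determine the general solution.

x(t) = K_1e^(3t) + 3K_2e^(4t) - K_3e^(t), y(t) = K_1e^(3t) + 2K_2e^(4t), z(t) = -2K_1e^(3t) - 6K_2e^(4t) + 3K_3e^(t)

Coefficient matrix A = [[16, -3, 5], [6, 1, 2], [-30, 6, -9]].
det(A - λI) = 0 gives eigenvalues λ = 3, 4, 1.
For λ=3: eigenvector (1,1,-2).
For λ=4: eigenvector (3,2,-6).
For λ=1: eigenvector (-1,0,3).
General solution: K_1e^(3t)(1,1,-2) + K_2e^(4t)(3,2,-6) + K_3e^(t)(-1,0,3).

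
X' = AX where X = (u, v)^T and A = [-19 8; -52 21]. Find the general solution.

Coefficient matrix A = [[-19, 8], [-52, 21]].
Characteristic polynomial det(A - λI) = λ^2 - 2λ + 17 = 0.
Eigenvalues λ = 1 ± 4i (complex conjugate pair).
For λ=1+4i: an eigenvector is (-1,-2) - i(1,3) = (-1 - i, -2 - 3i).
A real fundamental pair from Re and Im of e^((1+4i)t)v: X_1 = e^(t)(cos(4t)·(-1,-2) + sin(4t)·(1,3)), X_2 = e^(t)(sin(4t)·(-1,-2) - cos(4t)·(1,3)).
General solution: K_1X_1 + K_2X_2.

u(t) = K_1e^(t)sin(4t) - K_1e^(t)cos(4t) - K_2e^(t)sin(4t) - K_2e^(t)cos(4t), v(t) = 3K_1e^(t)sin(4t) - 2K_1e^(t)cos(4t) - 2K_2e^(t)sin(4t) - 3K_2e^(t)cos(4t)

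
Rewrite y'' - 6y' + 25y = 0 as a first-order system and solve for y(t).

Let x_1 = y, x_2 = y'. Then x_1' = x_2 and x_2' = -25x_1 + 6x_2.
A = [[0,1],[-25,6]]; det(A-λI) = λ^2 - 6λ + 25.
Eigenvalues λ = 3 ± 4i.

y(t) = K_1e^(3t)cos(4t) + K_2e^(3t)sin(4t)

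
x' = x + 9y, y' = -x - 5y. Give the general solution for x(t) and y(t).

Coefficient matrix A = [[1, 9], [-1, -5]].
Characteristic polynomial det(A - λI) = λ^2 + 4λ + 4 = 0.
Single eigenvalue λ = -2 with algebraic multiplicity 2.
Eigenvector v = (-3,1); generalized eigenvector w with (A-λI)w=v is (-1,0).
General solution: e^(-2t)[C_1·v + C_2·(t·v + w)].

x(t) = -3C_1e^(-2t) - 3C_2te^(-2t) - C_2e^(-2t), y(t) = C_1e^(-2t) + C_2te^(-2t)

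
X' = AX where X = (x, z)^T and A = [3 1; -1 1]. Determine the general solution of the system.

x(t) = -c_1e^(2t) - c_2te^(2t) + c_2e^(2t), z(t) = c_1e^(2t) + c_2te^(2t) - 2c_2e^(2t)

Coefficient matrix A = [[3, 1], [-1, 1]].
Characteristic polynomial det(A - λI) = λ^2 - 4λ + 4 = 0.
Single eigenvalue λ = 2 with algebraic multiplicity 2.
Eigenvector v = (-1,1); generalized eigenvector w with (A-λI)w=v is (1,-2).
General solution: e^(2t)[c_1·v + c_2·(t·v + w)].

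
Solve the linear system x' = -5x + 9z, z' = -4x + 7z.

x(t) = 3C_1e^(t) + 3C_2te^(t) - 2C_2e^(t), z(t) = 2C_1e^(t) + 2C_2te^(t) - C_2e^(t)

Coefficient matrix A = [[-5, 9], [-4, 7]].
Characteristic polynomial det(A - λI) = λ^2 - 2λ + 1 = 0.
Single eigenvalue λ = 1 with algebraic multiplicity 2.
Eigenvector v = (3,2); generalized eigenvector w with (A-λI)w=v is (-2,-1).
General solution: e^(t)[C_1·v + C_2·(t·v + w)].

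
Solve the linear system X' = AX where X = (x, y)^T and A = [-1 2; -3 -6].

Coefficient matrix A = [[-1, 2], [-3, -6]].
Characteristic polynomial det(A - λI) = λ^2 + 7λ + 12 = 0.
Eigenvalues λ = -3, -4.
For λ=-3: (A-λI) row 1 is [2, 2], so an eigenvector is (-1, 1).
For λ=-4: (A-λI) row 1 is [3, 2], so an eigenvector is (2, -3).
General solution: C_1e^(-3t)(-1,1) + C_2e^(-4t)(2,-3).

x(t) = -C_1e^(-3t) + 2C_2e^(-4t), y(t) = C_1e^(-3t) - 3C_2e^(-4t)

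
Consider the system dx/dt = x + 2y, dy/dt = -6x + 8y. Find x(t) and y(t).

x(t) = K_1e^(5t) - 2K_2e^(4t), y(t) = 2K_1e^(5t) - 3K_2e^(4t)

Coefficient matrix A = [[1, 2], [-6, 8]].
Characteristic polynomial det(A - λI) = λ^2 - 9λ + 20 = 0.
Eigenvalues λ = 5, 4.
For λ=5: (A-λI) row 1 is [-4, 2], so an eigenvector is (1, 2).
For λ=4: (A-λI) row 1 is [-3, 2], so an eigenvector is (-2, -3).
General solution: K_1e^(5t)(1,2) + K_2e^(4t)(-2,-3).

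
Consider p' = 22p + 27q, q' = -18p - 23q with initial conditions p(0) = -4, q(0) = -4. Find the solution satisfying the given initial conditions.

Coefficient matrix A = [[22, 27], [-18, -23]].
Characteristic polynomial det(A - λI) = λ^2 + λ - 20 = 0.
Eigenvalues λ = -5, 4.
For λ=-5: (A-λI) row 1 is [27, 27], so an eigenvector is (-1, 1).
For λ=4: (A-λI) row 1 is [18, 27], so an eigenvector is (-3, 2).
General solution: K_1e^(-5t)(-1,1) + K_2e^(4t)(-3,2).
Applying p(0)=-4, q(0)=-4 gives K_1=-20, K_2=8.

p(t) = -24e^(4t) + 20e^(-5t), q(t) = 16e^(4t) - 20e^(-5t)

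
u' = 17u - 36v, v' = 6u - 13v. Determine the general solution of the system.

u(t) = 2K_1e^(-t) - 3K_2e^(5t), v(t) = K_1e^(-t) - K_2e^(5t)

Coefficient matrix A = [[17, -36], [6, -13]].
Characteristic polynomial det(A - λI) = λ^2 - 4λ - 5 = 0.
Eigenvalues λ = -1, 5.
For λ=-1: (A-λI) row 1 is [18, -36], so an eigenvector is (2, 1).
For λ=5: (A-λI) row 1 is [12, -36], so an eigenvector is (-3, -1).
General solution: K_1e^(-t)(2,1) + K_2e^(5t)(-3,-1).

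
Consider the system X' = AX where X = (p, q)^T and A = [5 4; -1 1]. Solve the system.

p(t) = 2C_1e^(3t) + 2C_2te^(3t) - C_2e^(3t), q(t) = -C_1e^(3t) - C_2te^(3t) + C_2e^(3t)

Coefficient matrix A = [[5, 4], [-1, 1]].
Characteristic polynomial det(A - λI) = λ^2 - 6λ + 9 = 0.
Single eigenvalue λ = 3 with algebraic multiplicity 2.
Eigenvector v = (2,-1); generalized eigenvector w with (A-λI)w=v is (-1,1).
General solution: e^(3t)[C_1·v + C_2·(t·v + w)].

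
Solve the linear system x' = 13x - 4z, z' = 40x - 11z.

x(t) = -K_1e^(t)sin(4t) + K_2e^(t)cos(4t), z(t) = -3K_1e^(t)sin(4t) + K_1e^(t)cos(4t) + K_2e^(t)sin(4t) + 3K_2e^(t)cos(4t)

Coefficient matrix A = [[13, -4], [40, -11]].
Characteristic polynomial det(A - λI) = λ^2 - 2λ + 17 = 0.
Eigenvalues λ = 1 ± 4i (complex conjugate pair).
For λ=1+4i: an eigenvector is (0,1) - i(-1,-3) = (0 + i, 1 + 3i).
A real fundamental pair from Re and Im of e^((1+4i)t)v: X_1 = e^(t)(cos(4t)·(0,1) + sin(4t)·(-1,-3)), X_2 = e^(t)(sin(4t)·(0,1) - cos(4t)·(-1,-3)).
General solution: K_1X_1 + K_2X_2.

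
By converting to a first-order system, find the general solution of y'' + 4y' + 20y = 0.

Let x_1 = y, x_2 = y'. Then x_1' = x_2 and x_2' = -20x_1 - 4x_2.
A = [[0,1],[-20,-4]]; det(A-λI) = λ^2 + 4λ + 20.
Eigenvalues λ = -2 ± 4i.

y(t) = K_1e^(-2t)cos(4t) + K_2e^(-2t)sin(4t)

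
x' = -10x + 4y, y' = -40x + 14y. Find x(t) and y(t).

x(t) = K_1e^(2t)sin(4t) - K_2e^(2t)cos(4t), y(t) = 3K_1e^(2t)sin(4t) + K_1e^(2t)cos(4t) + K_2e^(2t)sin(4t) - 3K_2e^(2t)cos(4t)

Coefficient matrix A = [[-10, 4], [-40, 14]].
Characteristic polynomial det(A - λI) = λ^2 - 4λ + 20 = 0.
Eigenvalues λ = 2 ± 4i (complex conjugate pair).
For λ=2+4i: an eigenvector is (0,1) - i(1,3) = (0 - i, 1 - 3i).
A real fundamental pair from Re and Im of e^((2+4i)t)v: X_1 = e^(2t)(cos(4t)·(0,1) + sin(4t)·(1,3)), X_2 = e^(2t)(sin(4t)·(0,1) - cos(4t)·(1,3)).
General solution: K_1X_1 + K_2X_2.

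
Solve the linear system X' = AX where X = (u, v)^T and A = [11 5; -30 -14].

Coefficient matrix A = [[11, 5], [-30, -14]].
Characteristic polynomial det(A - λI) = λ^2 + 3λ - 4 = 0.
Eigenvalues λ = 1, -4.
For λ=1: (A-λI) row 1 is [10, 5], so an eigenvector is (1, -2).
For λ=-4: (A-λI) row 1 is [15, 5], so an eigenvector is (1, -3).
General solution: K_1e^(t)(1,-2) + K_2e^(-4t)(1,-3).

u(t) = K_1e^(t) + K_2e^(-4t), v(t) = -2K_1e^(t) - 3K_2e^(-4t)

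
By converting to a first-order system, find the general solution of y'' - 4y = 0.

y(t) = C_1e^(2t) + C_2e^(-2t)

Let x_1 = y, x_2 = y'. Then x_1' = x_2 and x_2' = 4x_1.
A = [[0,1],[4,0]]; det(A-λI) = λ^2 - 4.
Eigenvalues λ = 2, -2 with eigenvectors (1,2), (1,-2).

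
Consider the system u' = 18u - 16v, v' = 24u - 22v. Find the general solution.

Coefficient matrix A = [[18, -16], [24, -22]].
Characteristic polynomial det(A - λI) = λ^2 + 4λ - 12 = 0.
Eigenvalues λ = 2, -6.
For λ=2: (A-λI) row 1 is [16, -16], so an eigenvector is (1, 1).
For λ=-6: (A-λI) row 1 is [24, -16], so an eigenvector is (2, 3).
General solution: c_1e^(2t)(1,1) + c_2e^(-6t)(2,3).

u(t) = c_1e^(2t) + 2c_2e^(-6t), v(t) = c_1e^(2t) + 3c_2e^(-6t)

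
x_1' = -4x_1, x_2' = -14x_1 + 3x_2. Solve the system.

x_1(t) = -C_1e^(-4t), x_2(t) = -2C_1e^(-4t) - C_2e^(3t)

Coefficient matrix A = [[-4, 0], [-14, 3]].
Characteristic polynomial det(A - λI) = λ^2 + λ - 12 = 0.
Eigenvalues λ = -4, 3.
For λ=-4: (A-λI) row 2 is [-14, 7], so an eigenvector is (-1, -2).
For λ=3: (A-λI) row 1 is [-7, 0], so an eigenvector is (0, -1).
General solution: C_1e^(-4t)(-1,-2) + C_2e^(3t)(0,-1).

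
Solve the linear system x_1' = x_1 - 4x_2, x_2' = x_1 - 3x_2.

x_1(t) = 2C_1e^(-t) + 2C_2te^(-t) + 3C_2e^(-t), x_2(t) = C_1e^(-t) + C_2te^(-t) + C_2e^(-t)

Coefficient matrix A = [[1, -4], [1, -3]].
Characteristic polynomial det(A - λI) = λ^2 + 2λ + 1 = 0.
Single eigenvalue λ = -1 with algebraic multiplicity 2.
Eigenvector v = (2,1); generalized eigenvector w with (A-λI)w=v is (3,1).
General solution: e^(-t)[C_1·v + C_2·(t·v + w)].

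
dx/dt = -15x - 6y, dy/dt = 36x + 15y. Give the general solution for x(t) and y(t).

Coefficient matrix A = [[-15, -6], [36, 15]].
Characteristic polynomial det(A - λI) = λ^2 - 9 = 0.
Eigenvalues λ = -3, 3.
For λ=-3: (A-λI) row 1 is [-12, -6], so an eigenvector is (1, -2).
For λ=3: (A-λI) row 1 is [-18, -6], so an eigenvector is (-1, 3).
General solution: c_1e^(-3t)(1,-2) + c_2e^(3t)(-1,3).

x(t) = c_1e^(-3t) - c_2e^(3t), y(t) = -2c_1e^(-3t) + 3c_2e^(3t)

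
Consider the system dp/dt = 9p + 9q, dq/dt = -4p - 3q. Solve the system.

Coefficient matrix A = [[9, 9], [-4, -3]].
Characteristic polynomial det(A - λI) = λ^2 - 6λ + 9 = 0.
Single eigenvalue λ = 3 with algebraic multiplicity 2.
Eigenvector v = (3,-2); generalized eigenvector w with (A-λI)w=v is (2,-1).
General solution: e^(3t)[K_1·v + K_2·(t·v + w)].

p(t) = 3K_1e^(3t) + 3K_2te^(3t) + 2K_2e^(3t), q(t) = -2K_1e^(3t) - 2K_2te^(3t) - K_2e^(3t)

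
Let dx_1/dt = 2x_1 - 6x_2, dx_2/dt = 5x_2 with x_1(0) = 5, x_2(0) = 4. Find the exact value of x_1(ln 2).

-204

A = [[2,-6],[0,5]]; eigenvalues λ = 2, 5.
Eigenvectors: (1,0) for λ=2, (2,-1) for λ=5.
From the initial condition, c_1 = 13, c_2 = -4.
x_1(ln 2) = (13)(2^2)(1) + (-4)(2^5)(2) = -204.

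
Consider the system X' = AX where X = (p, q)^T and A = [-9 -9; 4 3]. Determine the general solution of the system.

Coefficient matrix A = [[-9, -9], [4, 3]].
Characteristic polynomial det(A - λI) = λ^2 + 6λ + 9 = 0.
Single eigenvalue λ = -3 with algebraic multiplicity 2.
Eigenvector v = (-3,2); generalized eigenvector w with (A-λI)w=v is (2,-1).
General solution: e^(-3t)[K_1·v + K_2·(t·v + w)].

p(t) = -3K_1e^(-3t) - 3K_2te^(-3t) + 2K_2e^(-3t), q(t) = 2K_1e^(-3t) + 2K_2te^(-3t) - K_2e^(-3t)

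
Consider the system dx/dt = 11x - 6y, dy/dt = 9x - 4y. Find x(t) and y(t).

Coefficient matrix A = [[11, -6], [9, -4]].
Characteristic polynomial det(A - λI) = λ^2 - 7λ + 10 = 0.
Eigenvalues λ = 2, 5.
For λ=2: (A-λI) row 1 is [9, -6], so an eigenvector is (-2, -3).
For λ=5: (A-λI) row 1 is [6, -6], so an eigenvector is (1, 1).
General solution: K_1e^(2t)(-2,-3) + K_2e^(5t)(1,1).

x(t) = -2K_1e^(2t) + K_2e^(5t), y(t) = -3K_1e^(2t) + K_2e^(5t)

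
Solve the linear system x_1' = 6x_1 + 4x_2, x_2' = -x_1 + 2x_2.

x_1(t) = 2C_1e^(4t) + 2C_2te^(4t) + 3C_2e^(4t), x_2(t) = -C_1e^(4t) - C_2te^(4t) - C_2e^(4t)

Coefficient matrix A = [[6, 4], [-1, 2]].
Characteristic polynomial det(A - λI) = λ^2 - 8λ + 16 = 0.
Single eigenvalue λ = 4 with algebraic multiplicity 2.
Eigenvector v = (2,-1); generalized eigenvector w with (A-λI)w=v is (3,-1).
General solution: e^(4t)[C_1·v + C_2·(t·v + w)].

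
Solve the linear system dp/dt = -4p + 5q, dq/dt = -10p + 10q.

Coefficient matrix A = [[-4, 5], [-10, 10]].
Characteristic polynomial det(A - λI) = λ^2 - 6λ + 10 = 0.
Eigenvalues λ = 3 ± i (complex conjugate pair).
For λ=3+i: an eigenvector is (-1,-1) - i(2,3) = (-1 - 2i, -1 - 3i).
A real fundamental pair from Re and Im of e^((3+i)t)v: X_1 = e^(3t)(cos(t)·(-1,-1) + sin(t)·(2,3)), X_2 = e^(3t)(sin(t)·(-1,-1) - cos(t)·(2,3)).
General solution: C_1X_1 + C_2X_2.

p(t) = 2C_1e^(3t)sin(t) - C_1e^(3t)cos(t) - C_2e^(3t)sin(t) - 2C_2e^(3t)cos(t), q(t) = 3C_1e^(3t)sin(t) - C_1e^(3t)cos(t) - C_2e^(3t)sin(t) - 3C_2e^(3t)cos(t)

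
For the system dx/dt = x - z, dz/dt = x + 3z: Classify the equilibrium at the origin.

A = [[1,-1],[1,3]]; det(A-λI) = λ^2 - 4λ + 4.
repeated λ = 2 with a single eigenvector.

unstable improper node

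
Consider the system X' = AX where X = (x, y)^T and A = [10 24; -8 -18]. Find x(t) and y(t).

Coefficient matrix A = [[10, 24], [-8, -18]].
Characteristic polynomial det(A - λI) = λ^2 + 8λ + 12 = 0.
Eigenvalues λ = -2, -6.
For λ=-2: (A-λI) row 1 is [12, 24], so an eigenvector is (-2, 1).
For λ=-6: (A-λI) row 1 is [16, 24], so an eigenvector is (-3, 2).
General solution: c_1e^(-2t)(-2,1) + c_2e^(-6t)(-3,2).

x(t) = -2c_1e^(-2t) - 3c_2e^(-6t), y(t) = c_1e^(-2t) + 2c_2e^(-6t)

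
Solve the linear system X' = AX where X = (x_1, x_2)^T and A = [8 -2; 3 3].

Coefficient matrix A = [[8, -2], [3, 3]].
Characteristic polynomial det(A - λI) = λ^2 - 11λ + 30 = 0.
Eigenvalues λ = 5, 6.
For λ=5: (A-λI) row 1 is [3, -2], so an eigenvector is (-2, -3).
For λ=6: (A-λI) row 1 is [2, -2], so an eigenvector is (1, 1).
General solution: C_1e^(5t)(-2,-3) + C_2e^(6t)(1,1).

x_1(t) = -2C_1e^(5t) + C_2e^(6t), x_2(t) = -3C_1e^(5t) + C_2e^(6t)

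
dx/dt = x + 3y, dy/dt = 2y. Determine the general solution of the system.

Coefficient matrix A = [[1, 3], [0, 2]].
Characteristic polynomial det(A - λI) = λ^2 - 3λ + 2 = 0.
Eigenvalues λ = 1, 2.
For λ=1: (A-λI) row 1 is [0, 3], so an eigenvector is (1, 0).
For λ=2: (A-λI) row 1 is [-1, 3], so an eigenvector is (-3, -1).
General solution: c_1e^(t)(1,0) + c_2e^(2t)(-3,-1).

x(t) = c_1e^(t) - 3c_2e^(2t), y(t) = -c_2e^(2t)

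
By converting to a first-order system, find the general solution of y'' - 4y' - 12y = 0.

y(t) = c_1e^(-2t) + c_2e^(6t)

Let x_1 = y, x_2 = y'. Then x_1' = x_2 and x_2' = 12x_1 + 4x_2.
A = [[0,1],[12,4]]; det(A-λI) = λ^2 - 4λ - 12.
Eigenvalues λ = -2, 6 with eigenvectors (1,-2), (1,6).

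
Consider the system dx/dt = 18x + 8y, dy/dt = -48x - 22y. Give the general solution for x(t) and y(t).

Coefficient matrix A = [[18, 8], [-48, -22]].
Characteristic polynomial det(A - λI) = λ^2 + 4λ - 12 = 0.
Eigenvalues λ = -6, 2.
For λ=-6: (A-λI) row 1 is [24, 8], so an eigenvector is (-1, 3).
For λ=2: (A-λI) row 1 is [16, 8], so an eigenvector is (1, -2).
General solution: C_1e^(-6t)(-1,3) + C_2e^(2t)(1,-2).

x(t) = -C_1e^(-6t) + C_2e^(2t), y(t) = 3C_1e^(-6t) - 2C_2e^(2t)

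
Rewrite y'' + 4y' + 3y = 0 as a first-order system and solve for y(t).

y(t) = c_1e^(-3t) + c_2e^(-t)

Let x_1 = y, x_2 = y'. Then x_1' = x_2 and x_2' = -3x_1 - 4x_2.
A = [[0,1],[-3,-4]]; det(A-λI) = λ^2 + 4λ + 3.
Eigenvalues λ = -3, -1 with eigenvectors (1,-3), (1,-1).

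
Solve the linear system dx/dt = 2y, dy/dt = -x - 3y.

Coefficient matrix A = [[0, 2], [-1, -3]].
Characteristic polynomial det(A - λI) = λ^2 + 3λ + 2 = 0.
Eigenvalues λ = -2, -1.
For λ=-2: (A-λI) row 1 is [2, 2], so an eigenvector is (1, -1).
For λ=-1: (A-λI) row 1 is [1, 2], so an eigenvector is (-2, 1).
General solution: C_1e^(-2t)(1,-1) + C_2e^(-t)(-2,1).

x(t) = C_1e^(-2t) - 2C_2e^(-t), y(t) = -C_1e^(-2t) + C_2e^(-t)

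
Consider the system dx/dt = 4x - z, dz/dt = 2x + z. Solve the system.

x(t) = -K_1e^(3t) - K_2e^(2t), z(t) = -K_1e^(3t) - 2K_2e^(2t)

Coefficient matrix A = [[4, -1], [2, 1]].
Characteristic polynomial det(A - λI) = λ^2 - 5λ + 6 = 0.
Eigenvalues λ = 3, 2.
For λ=3: (A-λI) row 1 is [1, -1], so an eigenvector is (-1, -1).
For λ=2: (A-λI) row 1 is [2, -1], so an eigenvector is (-1, -2).
General solution: K_1e^(3t)(-1,-1) + K_2e^(2t)(-1,-2).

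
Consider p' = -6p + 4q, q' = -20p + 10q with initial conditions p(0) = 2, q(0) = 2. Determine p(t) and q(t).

Coefficient matrix A = [[-6, 4], [-20, 10]].
Characteristic polynomial det(A - λI) = λ^2 - 4λ + 20 = 0.
Eigenvalues λ = 2 ± 4i (complex conjugate pair).
For λ=2+4i: an eigenvector is (1,2) - i(0,-1) = (1, 2 + i).
A real fundamental pair from Re and Im of e^((2+4i)t)v: X_1 = e^(2t)(cos(4t)·(1,2) + sin(4t)·(0,-1)), X_2 = e^(2t)(sin(4t)·(1,2) - cos(4t)·(0,-1)).
General solution: C_1X_1 + C_2X_2.
Applying p(0)=2, q(0)=2 gives C_1=2, C_2=-2.

p(t) = -2e^(2t)sin(4t) + 2e^(2t)cos(4t), q(t) = -6e^(2t)sin(4t) + 2e^(2t)cos(4t)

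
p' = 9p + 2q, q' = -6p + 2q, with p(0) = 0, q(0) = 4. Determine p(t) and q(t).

Coefficient matrix A = [[9, 2], [-6, 2]].
Characteristic polynomial det(A - λI) = λ^2 - 11λ + 30 = 0.
Eigenvalues λ = 5, 6.
For λ=5: (A-λI) row 1 is [4, 2], so an eigenvector is (-1, 2).
For λ=6: (A-λI) row 1 is [3, 2], so an eigenvector is (-2, 3).
General solution: c_1e^(5t)(-1,2) + c_2e^(6t)(-2,3).
Applying p(0)=0, q(0)=4 gives c_1=8, c_2=-4.

p(t) = 8e^(6t) - 8e^(5t), q(t) = -12e^(6t) + 16e^(5t)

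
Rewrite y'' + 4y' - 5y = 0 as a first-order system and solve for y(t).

Let x_1 = y, x_2 = y'. Then x_1' = x_2 and x_2' = 5x_1 - 4x_2.
A = [[0,1],[5,-4]]; det(A-λI) = λ^2 + 4λ - 5.
Eigenvalues λ = 1, -5 with eigenvectors (1,1), (1,-5).

y(t) = c_1e^(t) + c_2e^(-5t)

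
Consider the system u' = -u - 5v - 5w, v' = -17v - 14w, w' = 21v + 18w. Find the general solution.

Coefficient matrix A = [[-1, -5, -5], [0, -17, -14], [0, 21, 18]].
det(A - λI) = 0 gives eigenvalues λ = 4, -3, -1.
For λ=4: eigenvector (-1,-2,3).
For λ=-3: eigenvector (0,1,-1).
For λ=-1: eigenvector (1,0,0).
General solution: c_1e^(4t)(-1,-2,3) + c_2e^(-3t)(0,1,-1) + c_3e^(-t)(1,0,0).

u(t) = -c_1e^(4t) + c_3e^(-t), v(t) = -2c_1e^(4t) + c_2e^(-3t), w(t) = 3c_1e^(4t) - c_2e^(-3t)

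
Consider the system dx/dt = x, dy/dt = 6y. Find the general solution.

x(t) = -K_2e^(t), y(t) = K_1e^(6t)

Coefficient matrix A = [[1, 0], [0, 6]].
Characteristic polynomial det(A - λI) = λ^2 - 7λ + 6 = 0.
Eigenvalues λ = 6, 1.
For λ=6: (A-λI) row 1 is [-5, 0], so an eigenvector is (0, 1).
For λ=1: (A-λI) row 2 is [0, 5], so an eigenvector is (-1, 0).
General solution: K_1e^(6t)(0,1) + K_2e^(t)(-1,0).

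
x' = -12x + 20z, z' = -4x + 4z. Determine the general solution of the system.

Coefficient matrix A = [[-12, 20], [-4, 4]].
Characteristic polynomial det(A - λI) = λ^2 + 8λ + 32 = 0.
Eigenvalues λ = -4 ± 4i (complex conjugate pair).
For λ=-4+4i: an eigenvector is (-2,-1) - i(-1,0) = (-2 + i, -1).
A real fundamental pair from Re and Im of e^((-4+4i)t)v: X_1 = e^(-4t)(cos(4t)·(-2,-1) + sin(4t)·(-1,0)), X_2 = e^(-4t)(sin(4t)·(-2,-1) - cos(4t)·(-1,0)).
General solution: K_1X_1 + K_2X_2.

x(t) = -K_1e^(-4t)sin(4t) - 2K_1e^(-4t)cos(4t) - 2K_2e^(-4t)sin(4t) + K_2e^(-4t)cos(4t), z(t) = -K_1e^(-4t)cos(4t) - K_2e^(-4t)sin(4t)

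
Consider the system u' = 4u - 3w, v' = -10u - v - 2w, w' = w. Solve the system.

u(t) = K_1e^(4t) + K_2e^(t), v(t) = -2K_1e^(4t) - 6K_2e^(t) + K_3e^(-t), w(t) = K_2e^(t)

Coefficient matrix A = [[4, 0, -3], [-10, -1, -2], [0, 0, 1]].
det(A - λI) = 0 gives eigenvalues λ = 4, 1, -1.
For λ=4: eigenvector (1,-2,0).
For λ=1: eigenvector (1,-6,1).
For λ=-1: eigenvector (0,1,0).
General solution: K_1e^(4t)(1,-2,0) + K_2e^(t)(1,-6,1) + K_3e^(-t)(0,1,0).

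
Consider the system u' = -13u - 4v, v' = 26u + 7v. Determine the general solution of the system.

u(t) = -K_1e^(-3t)sin(2t) + K_1e^(-3t)cos(2t) + K_2e^(-3t)sin(2t) + K_2e^(-3t)cos(2t), v(t) = 3K_1e^(-3t)sin(2t) - 2K_1e^(-3t)cos(2t) - 2K_2e^(-3t)sin(2t) - 3K_2e^(-3t)cos(2t)

Coefficient matrix A = [[-13, -4], [26, 7]].
Characteristic polynomial det(A - λI) = λ^2 + 6λ + 13 = 0.
Eigenvalues λ = -3 ± 2i (complex conjugate pair).
For λ=-3+2i: an eigenvector is (1,-2) - i(-1,3) = (1 + i, -2 - 3i).
A real fundamental pair from Re and Im of e^((-3+2i)t)v: X_1 = e^(-3t)(cos(2t)·(1,-2) + sin(2t)·(-1,3)), X_2 = e^(-3t)(sin(2t)·(1,-2) - cos(2t)·(-1,3)).
General solution: K_1X_1 + K_2X_2.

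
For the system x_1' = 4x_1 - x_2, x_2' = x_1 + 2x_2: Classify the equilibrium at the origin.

unstable improper node

A = [[4,-1],[1,2]]; det(A-λI) = λ^2 - 6λ + 9.
repeated λ = 3 with a single eigenvector.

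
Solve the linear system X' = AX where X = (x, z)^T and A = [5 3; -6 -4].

Coefficient matrix A = [[5, 3], [-6, -4]].
Characteristic polynomial det(A - λI) = λ^2 - λ - 2 = 0.
Eigenvalues λ = 2, -1.
For λ=2: (A-λI) row 1 is [3, 3], so an eigenvector is (-1, 1).
For λ=-1: (A-λI) row 1 is [6, 3], so an eigenvector is (1, -2).
General solution: C_1e^(2t)(-1,1) + C_2e^(-t)(1,-2).

x(t) = -C_1e^(2t) + C_2e^(-t), z(t) = C_1e^(2t) - 2C_2e^(-t)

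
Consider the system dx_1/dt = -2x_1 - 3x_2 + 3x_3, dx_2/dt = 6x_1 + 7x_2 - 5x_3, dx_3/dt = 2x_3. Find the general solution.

x_1(t) = -c_1e^(4t) + c_2e^(t), x_2(t) = 2c_1e^(4t) - c_2e^(t) + c_3e^(2t), x_3(t) = c_3e^(2t)

Coefficient matrix A = [[-2, -3, 3], [6, 7, -5], [0, 0, 2]].
det(A - λI) = 0 gives eigenvalues λ = 4, 1, 2.
For λ=4: eigenvector (-1,2,0).
For λ=1: eigenvector (1,-1,0).
For λ=2: eigenvector (0,1,1).
General solution: c_1e^(4t)(-1,2,0) + c_2e^(t)(1,-1,0) + c_3e^(2t)(0,1,1).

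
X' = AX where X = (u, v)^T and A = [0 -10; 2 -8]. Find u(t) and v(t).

Coefficient matrix A = [[0, -10], [2, -8]].
Characteristic polynomial det(A - λI) = λ^2 + 8λ + 20 = 0.
Eigenvalues λ = -4 ± 2i (complex conjugate pair).
For λ=-4+2i: an eigenvector is (-1,0) - i(-2,-1) = (-1 + 2i, 0 + i).
A real fundamental pair from Re and Im of e^((-4+2i)t)v: X_1 = e^(-4t)(cos(2t)·(-1,0) + sin(2t)·(-2,-1)), X_2 = e^(-4t)(sin(2t)·(-1,0) - cos(2t)·(-2,-1)).
General solution: K_1X_1 + K_2X_2.

u(t) = -2K_1e^(-4t)sin(2t) - K_1e^(-4t)cos(2t) - K_2e^(-4t)sin(2t) + 2K_2e^(-4t)cos(2t), v(t) = -K_1e^(-4t)sin(2t) + K_2e^(-4t)cos(2t)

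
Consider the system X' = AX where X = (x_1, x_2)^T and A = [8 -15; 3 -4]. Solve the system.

Coefficient matrix A = [[8, -15], [3, -4]].
Characteristic polynomial det(A - λI) = λ^2 - 4λ + 13 = 0.
Eigenvalues λ = 2 ± 3i (complex conjugate pair).
For λ=2+3i: an eigenvector is (2,1) - i(-1,0) = (2 + i, 1).
A real fundamental pair from Re and Im of e^((2+3i)t)v: X_1 = e^(2t)(cos(3t)·(2,1) + sin(3t)·(-1,0)), X_2 = e^(2t)(sin(3t)·(2,1) - cos(3t)·(-1,0)).
General solution: c_1X_1 + c_2X_2.

x_1(t) = -c_1e^(2t)sin(3t) + 2c_1e^(2t)cos(3t) + 2c_2e^(2t)sin(3t) + c_2e^(2t)cos(3t), x_2(t) = c_1e^(2t)cos(3t) + c_2e^(2t)sin(3t)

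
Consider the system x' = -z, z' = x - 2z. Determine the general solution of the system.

Coefficient matrix A = [[0, -1], [1, -2]].
Characteristic polynomial det(A - λI) = λ^2 + 2λ + 1 = 0.
Single eigenvalue λ = -1 with algebraic multiplicity 2.
Eigenvector v = (1,1); generalized eigenvector w with (A-λI)w=v is (-2,-3).
General solution: e^(-t)[K_1·v + K_2·(t·v + w)].

x(t) = K_1e^(-t) + K_2te^(-t) - 2K_2e^(-t), z(t) = K_1e^(-t) + K_2te^(-t) - 3K_2e^(-t)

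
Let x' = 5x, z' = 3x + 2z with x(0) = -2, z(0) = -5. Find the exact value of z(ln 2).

-76

A = [[5,0],[3,2]]; eigenvalues λ = 2, 5.
Eigenvectors: (0,-1) for λ=2, (1,1) for λ=5.
From the initial condition, c_1 = 3, c_2 = -2.
z(ln 2) = (3)(2^2)(-1) + (-2)(2^5)(1) = -76.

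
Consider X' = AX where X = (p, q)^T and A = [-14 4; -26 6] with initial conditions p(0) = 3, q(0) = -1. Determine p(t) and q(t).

p(t) = -17e^(-4t)sin(2t) + 3e^(-4t)cos(2t), q(t) = -44e^(-4t)sin(2t) - e^(-4t)cos(2t)

Coefficient matrix A = [[-14, 4], [-26, 6]].
Characteristic polynomial det(A - λI) = λ^2 + 8λ + 20 = 0.
Eigenvalues λ = -4 ± 2i (complex conjugate pair).
For λ=-4+2i: an eigenvector is (1,3) - i(1,2) = (1 - i, 3 - 2i).
A real fundamental pair from Re and Im of e^((-4+2i)t)v: X_1 = e^(-4t)(cos(2t)·(1,3) + sin(2t)·(1,2)), X_2 = e^(-4t)(sin(2t)·(1,3) - cos(2t)·(1,2)).
General solution: K_1X_1 + K_2X_2.
Applying p(0)=3, q(0)=-1 gives K_1=-7, K_2=-10.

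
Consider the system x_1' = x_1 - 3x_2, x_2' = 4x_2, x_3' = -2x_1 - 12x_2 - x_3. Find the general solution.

x_1(t) = c_1e^(t) - c_2e^(4t), x_2(t) = c_2e^(4t), x_3(t) = -c_1e^(t) - 2c_2e^(4t) + c_3e^(-t)

Coefficient matrix A = [[1, -3, 0], [0, 4, 0], [-2, -12, -1]].
det(A - λI) = 0 gives eigenvalues λ = 1, 4, -1.
For λ=1: eigenvector (1,0,-1).
For λ=4: eigenvector (-1,1,-2).
For λ=-1: eigenvector (0,0,1).
General solution: c_1e^(t)(1,0,-1) + c_2e^(4t)(-1,1,-2) + c_3e^(-t)(0,0,1).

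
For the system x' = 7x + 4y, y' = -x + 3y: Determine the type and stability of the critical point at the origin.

A = [[7,4],[-1,3]]; det(A-λI) = λ^2 - 10λ + 25.
repeated λ = 5 with a single eigenvector.

unstable improper node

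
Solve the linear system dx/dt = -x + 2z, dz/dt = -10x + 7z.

Coefficient matrix A = [[-1, 2], [-10, 7]].
Characteristic polynomial det(A - λI) = λ^2 - 6λ + 13 = 0.
Eigenvalues λ = 3 ± 2i (complex conjugate pair).
For λ=3+2i: an eigenvector is (0,1) - i(1,2) = (0 - i, 1 - 2i).
A real fundamental pair from Re and Im of e^((3+2i)t)v: X_1 = e^(3t)(cos(2t)·(0,1) + sin(2t)·(1,2)), X_2 = e^(3t)(sin(2t)·(0,1) - cos(2t)·(1,2)).
General solution: c_1X_1 + c_2X_2.

x(t) = c_1e^(3t)sin(2t) - c_2e^(3t)cos(2t), z(t) = 2c_1e^(3t)sin(2t) + c_1e^(3t)cos(2t) + c_2e^(3t)sin(2t) - 2c_2e^(3t)cos(2t)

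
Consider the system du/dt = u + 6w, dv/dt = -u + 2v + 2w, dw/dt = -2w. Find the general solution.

u(t) = K_1e^(t) - 2K_3e^(-2t), v(t) = K_1e^(t) + K_2e^(2t) - K_3e^(-2t), w(t) = K_3e^(-2t)

Coefficient matrix A = [[1, 0, 6], [-1, 2, 2], [0, 0, -2]].
det(A - λI) = 0 gives eigenvalues λ = 1, 2, -2.
For λ=1: eigenvector (1,1,0).
For λ=2: eigenvector (0,1,0).
For λ=-2: eigenvector (-2,-1,1).
General solution: K_1e^(t)(1,1,0) + K_2e^(2t)(0,1,0) + K_3e^(-2t)(-2,-1,1).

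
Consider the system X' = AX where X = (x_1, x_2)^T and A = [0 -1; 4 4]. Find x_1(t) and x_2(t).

Coefficient matrix A = [[0, -1], [4, 4]].
Characteristic polynomial det(A - λI) = λ^2 - 4λ + 4 = 0.
Single eigenvalue λ = 2 with algebraic multiplicity 2.
Eigenvector v = (-1,2); generalized eigenvector w with (A-λI)w=v is (-1,3).
General solution: e^(2t)[c_1·v + c_2·(t·v + w)].

x_1(t) = -c_1e^(2t) - c_2te^(2t) - c_2e^(2t), x_2(t) = 2c_1e^(2t) + 2c_2te^(2t) + 3c_2e^(2t)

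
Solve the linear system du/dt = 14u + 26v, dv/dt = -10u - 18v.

u(t) = -3C_1e^(-2t)sin(2t) - 2C_1e^(-2t)cos(2t) - 2C_2e^(-2t)sin(2t) + 3C_2e^(-2t)cos(2t), v(t) = 2C_1e^(-2t)sin(2t) + C_1e^(-2t)cos(2t) + C_2e^(-2t)sin(2t) - 2C_2e^(-2t)cos(2t)

Coefficient matrix A = [[14, 26], [-10, -18]].
Characteristic polynomial det(A - λI) = λ^2 + 4λ + 8 = 0.
Eigenvalues λ = -2 ± 2i (complex conjugate pair).
For λ=-2+2i: an eigenvector is (-2,1) - i(-3,2) = (-2 + 3i, 1 - 2i).
A real fundamental pair from Re and Im of e^((-2+2i)t)v: X_1 = e^(-2t)(cos(2t)·(-2,1) + sin(2t)·(-3,2)), X_2 = e^(-2t)(sin(2t)·(-2,1) - cos(2t)·(-3,2)).
General solution: C_1X_1 + C_2X_2.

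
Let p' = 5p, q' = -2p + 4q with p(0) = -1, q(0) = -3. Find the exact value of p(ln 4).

A = [[5,0],[-2,4]]; eigenvalues λ = 4, 5.
Eigenvectors: (0,1) for λ=4, (1,-2) for λ=5.
From the initial condition, c_1 = -5, c_2 = -1.
p(ln 4) = (-5)(4^4)(0) + (-1)(4^5)(1) = -1024.

-1024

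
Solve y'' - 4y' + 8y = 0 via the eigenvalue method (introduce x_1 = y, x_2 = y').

y(t) = C_1e^(2t)cos(2t) + C_2e^(2t)sin(2t)

Let x_1 = y, x_2 = y'. Then x_1' = x_2 and x_2' = -8x_1 + 4x_2.
A = [[0,1],[-8,4]]; det(A-λI) = λ^2 - 4λ + 8.
Eigenvalues λ = 2 ± 2i.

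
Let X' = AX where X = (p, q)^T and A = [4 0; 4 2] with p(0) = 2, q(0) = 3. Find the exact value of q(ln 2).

60

A = [[4,0],[4,2]]; eigenvalues λ = 2, 4.
Eigenvectors: (0,-1) for λ=2, (1,2) for λ=4.
From the initial condition, c_1 = 1, c_2 = 2.
q(ln 2) = (1)(2^2)(-1) + (2)(2^4)(2) = 60.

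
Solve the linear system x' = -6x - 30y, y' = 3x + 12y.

Coefficient matrix A = [[-6, -30], [3, 12]].
Characteristic polynomial det(A - λI) = λ^2 - 6λ + 18 = 0.
Eigenvalues λ = 3 ± 3i (complex conjugate pair).
For λ=3+3i: an eigenvector is (3,-1) - i(1,0) = (3 - i, -1).
A real fundamental pair from Re and Im of e^((3+3i)t)v: X_1 = e^(3t)(cos(3t)·(3,-1) + sin(3t)·(1,0)), X_2 = e^(3t)(sin(3t)·(3,-1) - cos(3t)·(1,0)).
General solution: K_1X_1 + K_2X_2.

x(t) = K_1e^(3t)sin(3t) + 3K_1e^(3t)cos(3t) + 3K_2e^(3t)sin(3t) - K_2e^(3t)cos(3t), y(t) = -K_1e^(3t)cos(3t) - K_2e^(3t)sin(3t)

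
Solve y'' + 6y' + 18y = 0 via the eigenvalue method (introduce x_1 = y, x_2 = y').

y(t) = C_1e^(-3t)cos(3t) + C_2e^(-3t)sin(3t)

Let x_1 = y, x_2 = y'. Then x_1' = x_2 and x_2' = -18x_1 - 6x_2.
A = [[0,1],[-18,-6]]; det(A-λI) = λ^2 + 6λ + 18.
Eigenvalues λ = -3 ± 3i.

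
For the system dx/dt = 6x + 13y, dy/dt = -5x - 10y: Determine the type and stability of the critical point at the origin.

stable spiral

A = [[6,13],[-5,-10]]; det(A-λI) = λ^2 + 4λ + 5.
λ = -2 ± i: negative real part.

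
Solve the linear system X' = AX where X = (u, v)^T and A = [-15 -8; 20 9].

Coefficient matrix A = [[-15, -8], [20, 9]].
Characteristic polynomial det(A - λI) = λ^2 + 6λ + 25 = 0.
Eigenvalues λ = -3 ± 4i (complex conjugate pair).
For λ=-3+4i: an eigenvector is (-1,1) - i(1,-2) = (-1 - i, 1 + 2i).
A real fundamental pair from Re and Im of e^((-3+4i)t)v: X_1 = e^(-3t)(cos(4t)·(-1,1) + sin(4t)·(1,-2)), X_2 = e^(-3t)(sin(4t)·(-1,1) - cos(4t)·(1,-2)).
General solution: K_1X_1 + K_2X_2.

u(t) = K_1e^(-3t)sin(4t) - K_1e^(-3t)cos(4t) - K_2e^(-3t)sin(4t) - K_2e^(-3t)cos(4t), v(t) = -2K_1e^(-3t)sin(4t) + K_1e^(-3t)cos(4t) + K_2e^(-3t)sin(4t) + 2K_2e^(-3t)cos(4t)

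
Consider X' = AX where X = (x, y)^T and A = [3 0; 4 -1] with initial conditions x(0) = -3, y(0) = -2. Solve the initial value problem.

Coefficient matrix A = [[3, 0], [4, -1]].
Characteristic polynomial det(A - λI) = λ^2 - 2λ - 3 = 0.
Eigenvalues λ = 3, -1.
For λ=3: (A-λI) row 2 is [4, -4], so an eigenvector is (-1, -1).
For λ=-1: (A-λI) row 1 is [4, 0], so an eigenvector is (0, 1).
General solution: C_1e^(3t)(-1,-1) + C_2e^(-t)(0,1).
Applying x(0)=-3, y(0)=-2 gives C_1=3, C_2=1.

x(t) = -3e^(3t), y(t) = -3e^(3t) + e^(-t)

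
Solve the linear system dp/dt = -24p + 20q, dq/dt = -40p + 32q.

p(t) = -2c_1e^(4t)sin(4t) + c_1e^(4t)cos(4t) + c_2e^(4t)sin(4t) + 2c_2e^(4t)cos(4t), q(t) = -3c_1e^(4t)sin(4t) + c_1e^(4t)cos(4t) + c_2e^(4t)sin(4t) + 3c_2e^(4t)cos(4t)

Coefficient matrix A = [[-24, 20], [-40, 32]].
Characteristic polynomial det(A - λI) = λ^2 - 8λ + 32 = 0.
Eigenvalues λ = 4 ± 4i (complex conjugate pair).
For λ=4+4i: an eigenvector is (1,1) - i(-2,-3) = (1 + 2i, 1 + 3i).
A real fundamental pair from Re and Im of e^((4+4i)t)v: X_1 = e^(4t)(cos(4t)·(1,1) + sin(4t)·(-2,-3)), X_2 = e^(4t)(sin(4t)·(1,1) - cos(4t)·(-2,-3)).
General solution: c_1X_1 + c_2X_2.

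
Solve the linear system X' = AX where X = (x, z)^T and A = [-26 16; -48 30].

Coefficient matrix A = [[-26, 16], [-48, 30]].
Characteristic polynomial det(A - λI) = λ^2 - 4λ - 12 = 0.
Eigenvalues λ = -2, 6.
For λ=-2: (A-λI) row 1 is [-24, 16], so an eigenvector is (-2, -3).
For λ=6: (A-λI) row 1 is [-32, 16], so an eigenvector is (-1, -2).
General solution: C_1e^(-2t)(-2,-3) + C_2e^(6t)(-1,-2).

x(t) = -2C_1e^(-2t) - C_2e^(6t), z(t) = -3C_1e^(-2t) - 2C_2e^(6t)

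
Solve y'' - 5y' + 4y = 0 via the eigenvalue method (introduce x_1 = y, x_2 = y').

y(t) = K_1e^(t) + K_2e^(4t)

Let x_1 = y, x_2 = y'. Then x_1' = x_2 and x_2' = -4x_1 + 5x_2.
A = [[0,1],[-4,5]]; det(A-λI) = λ^2 - 5λ + 4.
Eigenvalues λ = 1, 4 with eigenvectors (1,1), (1,4).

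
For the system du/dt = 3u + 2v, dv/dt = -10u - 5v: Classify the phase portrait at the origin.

A = [[3,2],[-10,-5]]; det(A-λI) = λ^2 + 2λ + 5.
λ = -1 ± 2i: negative real part.

stable spiral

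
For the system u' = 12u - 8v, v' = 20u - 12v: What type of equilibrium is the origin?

A = [[12,-8],[20,-12]]; det(A-λI) = λ^2 + 16.
λ = 0 ± 4i: zero real part.

center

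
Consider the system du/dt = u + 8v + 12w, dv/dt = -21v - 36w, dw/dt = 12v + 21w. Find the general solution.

u(t) = C_1e^(t) + C_3e^(-3t), v(t) = -3C_2e^(3t) - 2C_3e^(-3t), w(t) = 2C_2e^(3t) + C_3e^(-3t)

Coefficient matrix A = [[1, 8, 12], [0, -21, -36], [0, 12, 21]].
det(A - λI) = 0 gives eigenvalues λ = 1, 3, -3.
For λ=1: eigenvector (1,0,0).
For λ=3: eigenvector (0,-3,2).
For λ=-3: eigenvector (1,-2,1).
General solution: C_1e^(t)(1,0,0) + C_2e^(3t)(0,-3,2) + C_3e^(-3t)(1,-2,1).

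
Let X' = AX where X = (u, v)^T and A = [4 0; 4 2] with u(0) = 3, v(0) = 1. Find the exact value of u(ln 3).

A = [[4,0],[4,2]]; eigenvalues λ = 2, 4.
Eigenvectors: (0,1) for λ=2, (1,2) for λ=4.
From the initial condition, c_1 = -5, c_2 = 3.
u(ln 3) = (-5)(3^2)(0) + (3)(3^4)(1) = 243.

243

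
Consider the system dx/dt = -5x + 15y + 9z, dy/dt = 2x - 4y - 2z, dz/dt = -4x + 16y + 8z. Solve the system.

Coefficient matrix A = [[-5, 15, 9], [2, -4, -2], [-4, 16, 8]].
det(A - λI) = 0 gives eigenvalues λ = -2, -3, 4.
For λ=-2: eigenvector (-1,1,-2).
For λ=-3: eigenvector (3,-2,4).
For λ=4: eigenvector (1,0,1).
General solution: c_1e^(-2t)(-1,1,-2) + c_2e^(-3t)(3,-2,4) + c_3e^(4t)(1,0,1).

x(t) = -c_1e^(-2t) + 3c_2e^(-3t) + c_3e^(4t), y(t) = c_1e^(-2t) - 2c_2e^(-3t), z(t) = -2c_1e^(-2t) + 4c_2e^(-3t) + c_3e^(4t)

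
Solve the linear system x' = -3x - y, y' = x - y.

x(t) = C_1e^(-2t) + C_2te^(-2t) - 2C_2e^(-2t), y(t) = -C_1e^(-2t) - C_2te^(-2t) + C_2e^(-2t)

Coefficient matrix A = [[-3, -1], [1, -1]].
Characteristic polynomial det(A - λI) = λ^2 + 4λ + 4 = 0.
Single eigenvalue λ = -2 with algebraic multiplicity 2.
Eigenvector v = (1,-1); generalized eigenvector w with (A-λI)w=v is (-2,1).
General solution: e^(-2t)[C_1·v + C_2·(t·v + w)].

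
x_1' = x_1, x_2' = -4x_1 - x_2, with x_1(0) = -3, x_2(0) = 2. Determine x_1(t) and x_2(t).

x_1(t) = -3e^(t), x_2(t) = 6e^(t) - 4e^(-t)

Coefficient matrix A = [[1, 0], [-4, -1]].
Characteristic polynomial det(A - λI) = λ^2 - 1 = 0.
Eigenvalues λ = 1, -1.
For λ=1: (A-λI) row 2 is [-4, -2], so an eigenvector is (1, -2).
For λ=-1: (A-λI) row 1 is [2, 0], so an eigenvector is (0, -1).
General solution: K_1e^(t)(1,-2) + K_2e^(-t)(0,-1).
Applying x_1(0)=-3, x_2(0)=2 gives K_1=-3, K_2=4.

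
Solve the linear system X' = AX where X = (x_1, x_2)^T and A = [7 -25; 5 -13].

Coefficient matrix A = [[7, -25], [5, -13]].
Characteristic polynomial det(A - λI) = λ^2 + 6λ + 34 = 0.
Eigenvalues λ = -3 ± 5i (complex conjugate pair).
For λ=-3+5i: an eigenvector is (2,1) - i(-1,0) = (2 + i, 1).
A real fundamental pair from Re and Im of e^((-3+5i)t)v: X_1 = e^(-3t)(cos(5t)·(2,1) + sin(5t)·(-1,0)), X_2 = e^(-3t)(sin(5t)·(2,1) - cos(5t)·(-1,0)).
General solution: c_1X_1 + c_2X_2.

x_1(t) = -c_1e^(-3t)sin(5t) + 2c_1e^(-3t)cos(5t) + 2c_2e^(-3t)sin(5t) + c_2e^(-3t)cos(5t), x_2(t) = c_1e^(-3t)cos(5t) + c_2e^(-3t)sin(5t)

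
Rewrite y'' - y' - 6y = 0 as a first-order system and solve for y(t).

y(t) = C_1e^(-2t) + C_2e^(3t)

Let x_1 = y, x_2 = y'. Then x_1' = x_2 and x_2' = 6x_1 + x_2.
A = [[0,1],[6,1]]; det(A-λI) = λ^2 - λ - 6.
Eigenvalues λ = -2, 3 with eigenvectors (1,-2), (1,3).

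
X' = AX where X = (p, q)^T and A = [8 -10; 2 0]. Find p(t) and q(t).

Coefficient matrix A = [[8, -10], [2, 0]].
Characteristic polynomial det(A - λI) = λ^2 - 8λ + 20 = 0.
Eigenvalues λ = 4 ± 2i (complex conjugate pair).
For λ=4+2i: an eigenvector is (1,0) - i(2,1) = (1 - 2i, 0 - i).
A real fundamental pair from Re and Im of e^((4+2i)t)v: X_1 = e^(4t)(cos(2t)·(1,0) + sin(2t)·(2,1)), X_2 = e^(4t)(sin(2t)·(1,0) - cos(2t)·(2,1)).
General solution: C_1X_1 + C_2X_2.

p(t) = 2C_1e^(4t)sin(2t) + C_1e^(4t)cos(2t) + C_2e^(4t)sin(2t) - 2C_2e^(4t)cos(2t), q(t) = C_1e^(4t)sin(2t) - C_2e^(4t)cos(2t)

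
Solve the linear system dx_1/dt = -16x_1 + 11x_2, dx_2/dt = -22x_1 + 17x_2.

Coefficient matrix A = [[-16, 11], [-22, 17]].
Characteristic polynomial det(A - λI) = λ^2 - λ - 30 = 0.
Eigenvalues λ = 6, -5.
For λ=6: (A-λI) row 1 is [-22, 11], so an eigenvector is (-1, -2).
For λ=-5: (A-λI) row 1 is [-11, 11], so an eigenvector is (1, 1).
General solution: K_1e^(6t)(-1,-2) + K_2e^(-5t)(1,1).

x_1(t) = -K_1e^(6t) + K_2e^(-5t), x_2(t) = -2K_1e^(6t) + K_2e^(-5t)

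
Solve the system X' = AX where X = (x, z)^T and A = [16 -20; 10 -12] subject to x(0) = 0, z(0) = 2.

Coefficient matrix A = [[16, -20], [10, -12]].
Characteristic polynomial det(A - λI) = λ^2 - 4λ + 8 = 0.
Eigenvalues λ = 2 ± 2i (complex conjugate pair).
For λ=2+2i: an eigenvector is (3,2) - i(1,1) = (3 - i, 2 - i).
A real fundamental pair from Re and Im of e^((2+2i)t)v: X_1 = e^(2t)(cos(2t)·(3,2) + sin(2t)·(1,1)), X_2 = e^(2t)(sin(2t)·(3,2) - cos(2t)·(1,1)).
General solution: C_1X_1 + C_2X_2.
Applying x(0)=0, z(0)=2 gives C_1=-2, C_2=-6.

x(t) = -20e^(2t)sin(2t), z(t) = -14e^(2t)sin(2t) + 2e^(2t)cos(2t)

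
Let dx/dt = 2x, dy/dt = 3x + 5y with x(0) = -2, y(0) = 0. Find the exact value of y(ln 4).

A = [[2,0],[3,5]]; eigenvalues λ = 2, 5.
Eigenvectors: (1,-1) for λ=2, (0,-1) for λ=5.
From the initial condition, c_1 = -2, c_2 = 2.
y(ln 4) = (-2)(4^2)(-1) + (2)(4^5)(-1) = -2016.

-2016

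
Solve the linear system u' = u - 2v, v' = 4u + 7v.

Coefficient matrix A = [[1, -2], [4, 7]].
Characteristic polynomial det(A - λI) = λ^2 - 8λ + 15 = 0.
Eigenvalues λ = 5, 3.
For λ=5: (A-λI) row 1 is [-4, -2], so an eigenvector is (1, -2).
For λ=3: (A-λI) row 1 is [-2, -2], so an eigenvector is (-1, 1).
General solution: C_1e^(5t)(1,-2) + C_2e^(3t)(-1,1).

u(t) = C_1e^(5t) - C_2e^(3t), v(t) = -2C_1e^(5t) + C_2e^(3t)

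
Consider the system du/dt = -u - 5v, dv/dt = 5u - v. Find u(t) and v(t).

u(t) = -K_1e^(-t)sin(5t) + K_2e^(-t)cos(5t), v(t) = K_1e^(-t)cos(5t) + K_2e^(-t)sin(5t)

Coefficient matrix A = [[-1, -5], [5, -1]].
Characteristic polynomial det(A - λI) = λ^2 + 2λ + 26 = 0.
Eigenvalues λ = -1 ± 5i (complex conjugate pair).
For λ=-1+5i: an eigenvector is (0,1) - i(-1,0) = (0 + i, 1).
A real fundamental pair from Re and Im of e^((-1+5i)t)v: X_1 = e^(-t)(cos(5t)·(0,1) + sin(5t)·(-1,0)), X_2 = e^(-t)(sin(5t)·(0,1) - cos(5t)·(-1,0)).
General solution: K_1X_1 + K_2X_2.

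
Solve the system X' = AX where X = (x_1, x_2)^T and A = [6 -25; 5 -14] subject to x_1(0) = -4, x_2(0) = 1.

Coefficient matrix A = [[6, -25], [5, -14]].
Characteristic polynomial det(A - λI) = λ^2 + 8λ + 41 = 0.
Eigenvalues λ = -4 ± 5i (complex conjugate pair).
For λ=-4+5i: an eigenvector is (2,1) - i(-1,0) = (2 + i, 1).
A real fundamental pair from Re and Im of e^((-4+5i)t)v: X_1 = e^(-4t)(cos(5t)·(2,1) + sin(5t)·(-1,0)), X_2 = e^(-4t)(sin(5t)·(2,1) - cos(5t)·(-1,0)).
General solution: c_1X_1 + c_2X_2.
Applying x_1(0)=-4, x_2(0)=1 gives c_1=1, c_2=-6.

x_1(t) = -13e^(-4t)sin(5t) - 4e^(-4t)cos(5t), x_2(t) = -6e^(-4t)sin(5t) + e^(-4t)cos(5t)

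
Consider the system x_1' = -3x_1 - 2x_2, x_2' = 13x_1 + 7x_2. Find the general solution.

Coefficient matrix A = [[-3, -2], [13, 7]].
Characteristic polynomial det(A - λI) = λ^2 - 4λ + 5 = 0.
Eigenvalues λ = 2 ± i (complex conjugate pair).
For λ=2+i: an eigenvector is (-1,2) - i(1,-3) = (-1 - i, 2 + 3i).
A real fundamental pair from Re and Im of e^((2+i)t)v: X_1 = e^(2t)(cos(t)·(-1,2) + sin(t)·(1,-3)), X_2 = e^(2t)(sin(t)·(-1,2) - cos(t)·(1,-3)).
General solution: c_1X_1 + c_2X_2.

x_1(t) = c_1e^(2t)sin(t) - c_1e^(2t)cos(t) - c_2e^(2t)sin(t) - c_2e^(2t)cos(t), x_2(t) = -3c_1e^(2t)sin(t) + 2c_1e^(2t)cos(t) + 2c_2e^(2t)sin(t) + 3c_2e^(2t)cos(t)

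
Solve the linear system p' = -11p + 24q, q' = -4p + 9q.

Coefficient matrix A = [[-11, 24], [-4, 9]].
Characteristic polynomial det(A - λI) = λ^2 + 2λ - 3 = 0.
Eigenvalues λ = 1, -3.
For λ=1: (A-λI) row 1 is [-12, 24], so an eigenvector is (2, 1).
For λ=-3: (A-λI) row 1 is [-8, 24], so an eigenvector is (-3, -1).
General solution: K_1e^(t)(2,1) + K_2e^(-3t)(-3,-1).

p(t) = 2K_1e^(t) - 3K_2e^(-3t), q(t) = K_1e^(t) - K_2e^(-3t)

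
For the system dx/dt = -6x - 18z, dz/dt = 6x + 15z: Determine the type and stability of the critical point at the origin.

A = [[-6,-18],[6,15]]; det(A-λI) = λ^2 - 9λ + 18.
λ = 3, 6: both positive.

unstable node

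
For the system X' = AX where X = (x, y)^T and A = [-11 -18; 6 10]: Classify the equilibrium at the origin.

saddle

A = [[-11,-18],[6,10]]; det(A-λI) = λ^2 + λ - 2.
λ = -2, 1: opposite signs.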